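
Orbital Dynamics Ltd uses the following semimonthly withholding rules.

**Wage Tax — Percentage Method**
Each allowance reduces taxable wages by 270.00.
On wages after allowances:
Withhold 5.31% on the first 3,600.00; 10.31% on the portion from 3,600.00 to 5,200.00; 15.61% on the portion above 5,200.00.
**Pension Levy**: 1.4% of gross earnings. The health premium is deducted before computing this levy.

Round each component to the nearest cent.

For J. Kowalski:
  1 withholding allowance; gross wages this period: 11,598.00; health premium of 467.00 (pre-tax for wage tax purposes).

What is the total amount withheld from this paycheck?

1,395.63

Wage Tax: taxable = 11,598.00 − 467.00 − 1×270.00 = 10,861.00
  356.12 + 15.61% × (10,861.00 − 5,200.00) = 356.12 + 15.61% × 5,661.00 = 1,239.80
Pension Levy: 1.4% × 11,131.00 = 155.83
Total: 1,239.80 + 155.83 = 1,395.63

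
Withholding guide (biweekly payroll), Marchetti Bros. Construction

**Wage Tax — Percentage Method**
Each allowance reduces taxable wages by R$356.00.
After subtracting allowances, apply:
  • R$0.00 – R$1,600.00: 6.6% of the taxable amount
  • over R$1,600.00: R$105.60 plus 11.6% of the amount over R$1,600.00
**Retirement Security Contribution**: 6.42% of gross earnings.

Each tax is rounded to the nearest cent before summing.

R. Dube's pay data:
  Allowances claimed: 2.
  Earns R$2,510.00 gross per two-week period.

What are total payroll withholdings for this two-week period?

R$289.71

Wage Tax: taxable = R$2,510.00 − 2×R$356.00 = R$1,798.00
  R$105.60 + 11.6% × (R$1,798.00 − R$1,600.00) = R$105.60 + 11.6% × R$198.00 = R$128.57
Retirement Security Contribution: 6.42% × R$2,510.00 = R$161.14
Total: R$128.57 + R$161.14 = R$289.71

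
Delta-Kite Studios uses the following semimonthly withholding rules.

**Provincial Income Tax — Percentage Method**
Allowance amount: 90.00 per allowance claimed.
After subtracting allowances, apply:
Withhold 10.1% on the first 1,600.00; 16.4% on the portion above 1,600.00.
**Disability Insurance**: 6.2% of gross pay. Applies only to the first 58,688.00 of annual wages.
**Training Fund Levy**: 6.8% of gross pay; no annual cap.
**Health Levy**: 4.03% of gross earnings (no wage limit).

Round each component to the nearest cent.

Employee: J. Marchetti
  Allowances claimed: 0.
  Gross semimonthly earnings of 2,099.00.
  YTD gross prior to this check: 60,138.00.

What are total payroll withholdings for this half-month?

470.76

Provincial Income Tax: taxable = 2,099.00
  161.60 + 16.4% × (2,099.00 − 1,600.00) = 161.60 + 16.4% × 499.00 = 243.44
Disability Insurance: YTD 60,138.00 ≥ cap 58,688.00 → 0.00
Training Fund Levy: 6.8% × 2,099.00 = 142.73
Health Levy: 4.03% × 2,099.00 = 84.59
Total: 243.44 + 0.00 + 142.73 + 84.59 = 470.76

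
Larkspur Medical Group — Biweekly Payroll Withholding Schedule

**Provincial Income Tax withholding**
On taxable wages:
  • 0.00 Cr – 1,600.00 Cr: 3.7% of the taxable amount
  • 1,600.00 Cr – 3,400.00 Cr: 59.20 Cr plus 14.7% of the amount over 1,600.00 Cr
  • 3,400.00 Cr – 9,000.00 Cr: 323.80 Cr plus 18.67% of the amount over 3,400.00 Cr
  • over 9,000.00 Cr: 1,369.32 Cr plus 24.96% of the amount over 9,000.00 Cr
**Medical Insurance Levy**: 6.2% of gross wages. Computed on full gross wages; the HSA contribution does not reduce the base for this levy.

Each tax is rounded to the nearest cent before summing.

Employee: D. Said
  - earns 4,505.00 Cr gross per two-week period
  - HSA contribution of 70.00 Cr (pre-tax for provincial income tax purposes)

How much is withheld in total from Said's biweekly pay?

796.34 Cr

Provincial Income Tax: taxable = 4,505.00 Cr − 70.00 Cr = 4,435.00 Cr
  323.80 Cr + 18.67% × (4,435.00 Cr − 3,400.00 Cr) = 323.80 Cr + 18.67% × 1,035.00 Cr = 517.03 Cr
Medical Insurance Levy: 6.2% × 4,505.00 Cr = 279.31 Cr
Total: 517.03 Cr + 279.31 Cr = 796.34 Cr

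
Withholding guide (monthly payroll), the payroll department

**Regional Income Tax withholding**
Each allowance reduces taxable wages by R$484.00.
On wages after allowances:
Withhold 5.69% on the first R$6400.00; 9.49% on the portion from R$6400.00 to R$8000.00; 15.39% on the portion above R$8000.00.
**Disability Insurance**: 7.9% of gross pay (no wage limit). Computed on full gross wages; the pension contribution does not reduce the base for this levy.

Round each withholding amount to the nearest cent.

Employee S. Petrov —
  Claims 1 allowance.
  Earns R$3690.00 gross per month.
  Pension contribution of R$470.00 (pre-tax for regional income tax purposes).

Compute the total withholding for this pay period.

Regional Income Tax: taxable = R$3690.00 − R$470.00 − 1×R$484.00 = R$2736.00
  5.69% × R$2736.00 = R$155.68
Disability Insurance: 7.9% × R$3690.00 = R$291.51
Total: R$155.68 + R$291.51 = R$447.19

R$447.19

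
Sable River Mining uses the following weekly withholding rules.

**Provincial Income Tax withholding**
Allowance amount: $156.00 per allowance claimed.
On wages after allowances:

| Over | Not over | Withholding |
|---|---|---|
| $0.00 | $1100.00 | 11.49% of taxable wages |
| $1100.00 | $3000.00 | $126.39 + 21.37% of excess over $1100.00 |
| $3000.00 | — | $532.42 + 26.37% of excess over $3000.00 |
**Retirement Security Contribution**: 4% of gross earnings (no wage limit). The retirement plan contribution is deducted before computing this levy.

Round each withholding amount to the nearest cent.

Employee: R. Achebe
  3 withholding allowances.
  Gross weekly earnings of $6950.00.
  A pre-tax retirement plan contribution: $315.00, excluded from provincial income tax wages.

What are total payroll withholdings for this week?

Provincial Income Tax: taxable = $6950.00 − $315.00 − 3×$156.00 = $6167.00
  $532.42 + 26.37% × ($6167.00 − $3000.00) = $532.42 + 26.37% × $3167.00 = $1367.56
Retirement Security Contribution: 4% × $6635.00 = $265.40
Total: $1367.56 + $265.40 = $1632.96

$1632.96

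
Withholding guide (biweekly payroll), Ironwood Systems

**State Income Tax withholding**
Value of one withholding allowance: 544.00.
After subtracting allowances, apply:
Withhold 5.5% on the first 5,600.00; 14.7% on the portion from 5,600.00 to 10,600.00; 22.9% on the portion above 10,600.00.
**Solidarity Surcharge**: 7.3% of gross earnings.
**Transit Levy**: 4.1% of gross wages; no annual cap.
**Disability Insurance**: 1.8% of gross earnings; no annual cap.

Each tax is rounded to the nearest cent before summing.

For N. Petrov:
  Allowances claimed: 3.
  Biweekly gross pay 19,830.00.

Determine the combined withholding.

5,400.50

State Income Tax: taxable = 19,830.00 − 3×544.00 = 18,198.00
  1,043.00 + 22.9% × (18,198.00 − 10,600.00) = 1,043.00 + 22.9% × 7,598.00 = 2,782.94
Solidarity Surcharge: 7.3% × 19,830.00 = 1,447.59
Transit Levy: 4.1% × 19,830.00 = 813.03
Disability Insurance: 1.8% × 19,830.00 = 356.94
Total: 2,782.94 + 1,447.59 + 813.03 + 356.94 = 5,400.50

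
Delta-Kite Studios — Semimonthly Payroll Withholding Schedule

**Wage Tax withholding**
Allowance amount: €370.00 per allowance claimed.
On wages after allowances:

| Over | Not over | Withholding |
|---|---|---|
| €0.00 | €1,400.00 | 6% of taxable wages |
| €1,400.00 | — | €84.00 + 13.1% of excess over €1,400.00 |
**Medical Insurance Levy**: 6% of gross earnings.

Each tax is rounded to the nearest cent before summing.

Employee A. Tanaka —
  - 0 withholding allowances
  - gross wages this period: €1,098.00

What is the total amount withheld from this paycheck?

€131.76

Wage Tax: taxable = €1,098.00
  6% × €1,098.00 = €65.88
Medical Insurance Levy: 6% × €1,098.00 = €65.88
Total: €65.88 + €65.88 = €131.76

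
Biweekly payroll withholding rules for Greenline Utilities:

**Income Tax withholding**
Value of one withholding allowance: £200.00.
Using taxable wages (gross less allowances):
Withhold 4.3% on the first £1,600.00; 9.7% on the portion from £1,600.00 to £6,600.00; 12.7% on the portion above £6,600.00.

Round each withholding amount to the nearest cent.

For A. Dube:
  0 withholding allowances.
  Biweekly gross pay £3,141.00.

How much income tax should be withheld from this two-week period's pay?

£218.28

Income Tax: taxable = £3,141.00
  £68.80 + 9.7% × (£3,141.00 − £1,600.00) = £68.80 + 9.7% × £1,541.00 = £218.28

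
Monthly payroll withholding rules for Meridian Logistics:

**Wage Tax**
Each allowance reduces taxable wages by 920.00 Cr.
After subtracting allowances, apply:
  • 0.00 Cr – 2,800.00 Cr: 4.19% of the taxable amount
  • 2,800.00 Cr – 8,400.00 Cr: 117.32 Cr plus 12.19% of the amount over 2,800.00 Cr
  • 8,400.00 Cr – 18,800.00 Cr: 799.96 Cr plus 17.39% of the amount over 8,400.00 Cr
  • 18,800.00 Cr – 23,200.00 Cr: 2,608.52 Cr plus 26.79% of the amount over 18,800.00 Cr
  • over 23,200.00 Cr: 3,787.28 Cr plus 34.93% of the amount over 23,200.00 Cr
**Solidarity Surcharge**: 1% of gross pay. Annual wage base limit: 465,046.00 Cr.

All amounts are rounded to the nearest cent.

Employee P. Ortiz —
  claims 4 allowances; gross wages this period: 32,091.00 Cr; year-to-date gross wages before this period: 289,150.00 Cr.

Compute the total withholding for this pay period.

5,928.39 Cr

Wage Tax: taxable = 32,091.00 Cr − 4×920.00 Cr = 28,411.00 Cr
  3,787.28 Cr + 34.93% × (28,411.00 Cr − 23,200.00 Cr) = 3,787.28 Cr + 34.93% × 5,211.00 Cr = 5,607.48 Cr
Solidarity Surcharge: 1% × 32,091.00 Cr = 320.91 Cr
Total: 5,607.48 Cr + 320.91 Cr = 5,928.39 Cr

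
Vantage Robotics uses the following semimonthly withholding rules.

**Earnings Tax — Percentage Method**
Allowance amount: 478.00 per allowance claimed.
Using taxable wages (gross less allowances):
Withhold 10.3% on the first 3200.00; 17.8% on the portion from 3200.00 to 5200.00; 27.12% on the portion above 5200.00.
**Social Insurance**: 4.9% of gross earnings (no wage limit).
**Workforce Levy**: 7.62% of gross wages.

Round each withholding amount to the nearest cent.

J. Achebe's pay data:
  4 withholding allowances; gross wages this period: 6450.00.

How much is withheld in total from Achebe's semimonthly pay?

Earnings Tax: taxable = 6450.00 − 4×478.00 = 4538.00
  329.60 + 17.8% × (4538.00 − 3200.00) = 329.60 + 17.8% × 1338.00 = 567.76
Social Insurance: 4.9% × 6450.00 = 316.05
Workforce Levy: 7.62% × 6450.00 = 491.49
Total: 567.76 + 316.05 + 491.49 = 1375.30

1375.30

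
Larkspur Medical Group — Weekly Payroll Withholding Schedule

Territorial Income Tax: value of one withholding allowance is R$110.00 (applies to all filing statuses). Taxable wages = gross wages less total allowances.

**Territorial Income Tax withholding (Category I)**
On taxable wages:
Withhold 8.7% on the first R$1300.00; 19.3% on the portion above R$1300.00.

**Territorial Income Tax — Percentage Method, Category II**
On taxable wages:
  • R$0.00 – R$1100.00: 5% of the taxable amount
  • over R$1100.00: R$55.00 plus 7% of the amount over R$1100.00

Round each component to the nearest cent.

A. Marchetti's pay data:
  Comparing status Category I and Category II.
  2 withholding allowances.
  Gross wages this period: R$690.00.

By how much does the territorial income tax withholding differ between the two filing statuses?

Territorial Income Tax (Category I): taxable = R$690.00 − 2×R$110.00 = R$470.00
  8.7% × R$470.00 = R$40.89
Territorial Income Tax (Category II): taxable = R$690.00 − 2×R$110.00 = R$470.00
  5% × R$470.00 = R$23.50
Difference: |R$40.89 − R$23.50| = R$17.39 (higher under Category I)

R$17.39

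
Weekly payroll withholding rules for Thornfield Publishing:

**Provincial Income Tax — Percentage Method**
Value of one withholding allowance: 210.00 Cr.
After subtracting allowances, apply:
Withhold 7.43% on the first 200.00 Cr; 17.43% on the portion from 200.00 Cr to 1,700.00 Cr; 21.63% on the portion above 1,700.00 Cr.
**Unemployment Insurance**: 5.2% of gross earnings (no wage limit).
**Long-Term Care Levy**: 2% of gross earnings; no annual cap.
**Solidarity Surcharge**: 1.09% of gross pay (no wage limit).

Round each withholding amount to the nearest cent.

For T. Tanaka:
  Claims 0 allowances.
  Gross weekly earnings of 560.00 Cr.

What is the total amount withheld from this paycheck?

124.03 Cr

Provincial Income Tax: taxable = 560.00 Cr
  14.86 Cr + 17.43% × (560.00 Cr − 200.00 Cr) = 14.86 Cr + 17.43% × 360.00 Cr = 77.61 Cr
Unemployment Insurance: 5.2% × 560.00 Cr = 29.12 Cr
Long-Term Care Levy: 2% × 560.00 Cr = 11.20 Cr
Solidarity Surcharge: 1.09% × 560.00 Cr = 6.10 Cr
Total: 77.61 Cr + 29.12 Cr + 11.20 Cr + 6.10 Cr = 124.03 Cr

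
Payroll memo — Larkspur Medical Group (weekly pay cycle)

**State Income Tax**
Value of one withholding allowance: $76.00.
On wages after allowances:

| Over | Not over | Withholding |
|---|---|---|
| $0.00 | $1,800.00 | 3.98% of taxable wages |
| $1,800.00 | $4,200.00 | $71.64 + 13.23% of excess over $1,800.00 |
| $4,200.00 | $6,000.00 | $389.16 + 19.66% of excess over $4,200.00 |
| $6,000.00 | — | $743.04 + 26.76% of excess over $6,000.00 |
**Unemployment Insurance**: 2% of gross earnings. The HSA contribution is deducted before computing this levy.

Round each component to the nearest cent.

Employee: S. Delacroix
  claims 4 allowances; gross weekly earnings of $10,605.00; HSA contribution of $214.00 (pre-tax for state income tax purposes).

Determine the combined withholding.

State Income Tax: taxable = $10,605.00 − $214.00 − 4×$76.00 = $10,087.00
  $743.04 + 26.76% × ($10,087.00 − $6,000.00) = $743.04 + 26.76% × $4,087.00 = $1,836.72
Unemployment Insurance: 2% × $10,391.00 = $207.82
Total: $1,836.72 + $207.82 = $2,044.54

$2,044.54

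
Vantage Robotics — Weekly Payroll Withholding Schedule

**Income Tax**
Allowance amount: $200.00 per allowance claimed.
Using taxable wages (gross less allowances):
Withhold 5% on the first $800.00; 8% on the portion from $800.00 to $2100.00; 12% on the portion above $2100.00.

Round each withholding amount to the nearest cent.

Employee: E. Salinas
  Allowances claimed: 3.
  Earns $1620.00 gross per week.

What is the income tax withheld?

Income Tax: taxable = $1620.00 − 3×$200.00 = $1020.00
  $40.00 + 8% × ($1020.00 − $800.00) = $40.00 + 8% × $220.00 = $57.60

$57.60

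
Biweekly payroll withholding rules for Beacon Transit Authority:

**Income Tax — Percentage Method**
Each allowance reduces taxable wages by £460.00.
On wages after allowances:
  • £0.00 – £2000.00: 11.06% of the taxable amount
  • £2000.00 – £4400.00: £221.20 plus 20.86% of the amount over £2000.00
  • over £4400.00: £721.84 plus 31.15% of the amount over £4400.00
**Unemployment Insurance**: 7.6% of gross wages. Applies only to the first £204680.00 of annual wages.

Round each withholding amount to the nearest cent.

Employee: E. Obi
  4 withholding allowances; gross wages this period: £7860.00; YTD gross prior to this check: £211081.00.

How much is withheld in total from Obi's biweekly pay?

£1226.47

Income Tax: taxable = £7860.00 − 4×£460.00 = £6020.00
  £721.84 + 31.15% × (£6020.00 − £4400.00) = £721.84 + 31.15% × £1620.00 = £1226.47
Unemployment Insurance: YTD £211081.00 ≥ cap £204680.00 → £0.00
Total: £1226.47 + £0.00 = £1226.47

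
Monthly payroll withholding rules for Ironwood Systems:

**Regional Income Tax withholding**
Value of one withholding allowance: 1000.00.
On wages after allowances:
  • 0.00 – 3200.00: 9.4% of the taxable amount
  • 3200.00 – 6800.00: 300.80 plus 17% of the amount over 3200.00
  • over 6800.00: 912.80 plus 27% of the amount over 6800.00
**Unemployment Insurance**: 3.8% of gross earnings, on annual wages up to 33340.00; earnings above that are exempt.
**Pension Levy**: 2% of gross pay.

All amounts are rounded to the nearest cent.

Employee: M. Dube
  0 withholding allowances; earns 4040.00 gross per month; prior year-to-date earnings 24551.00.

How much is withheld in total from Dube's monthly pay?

677.92

Regional Income Tax: taxable = 4040.00
  300.80 + 17% × (4040.00 − 3200.00) = 300.80 + 17% × 840.00 = 443.60
Unemployment Insurance: 3.8% × 4040.00 = 153.52
Pension Levy: 2% × 4040.00 = 80.80
Total: 443.60 + 153.52 + 80.80 = 677.92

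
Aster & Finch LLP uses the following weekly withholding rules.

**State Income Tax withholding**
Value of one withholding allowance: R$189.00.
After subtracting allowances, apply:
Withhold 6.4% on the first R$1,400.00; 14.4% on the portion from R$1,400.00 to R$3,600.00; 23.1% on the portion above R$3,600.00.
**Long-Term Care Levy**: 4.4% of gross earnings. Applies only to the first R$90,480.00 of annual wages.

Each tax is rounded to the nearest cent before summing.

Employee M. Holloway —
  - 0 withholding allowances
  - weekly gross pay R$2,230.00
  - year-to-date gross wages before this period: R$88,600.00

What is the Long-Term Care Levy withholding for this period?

R$82.72

Long-Term Care Levy: cap R$90,480.00 − YTD R$88,600.00 = R$1,880.00 subject; 4.4% × R$1,880.00 = R$82.72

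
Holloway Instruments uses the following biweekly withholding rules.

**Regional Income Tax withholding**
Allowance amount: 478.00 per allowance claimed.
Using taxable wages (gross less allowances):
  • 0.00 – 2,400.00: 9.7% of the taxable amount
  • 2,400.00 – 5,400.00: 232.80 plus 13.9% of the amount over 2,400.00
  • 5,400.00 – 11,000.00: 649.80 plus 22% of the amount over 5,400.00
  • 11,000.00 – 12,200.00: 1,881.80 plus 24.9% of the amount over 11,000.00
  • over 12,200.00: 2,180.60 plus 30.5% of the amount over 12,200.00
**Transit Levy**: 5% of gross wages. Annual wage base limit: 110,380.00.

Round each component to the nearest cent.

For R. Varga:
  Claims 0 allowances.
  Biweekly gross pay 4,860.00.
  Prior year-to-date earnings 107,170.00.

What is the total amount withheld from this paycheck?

Regional Income Tax: taxable = 4,860.00
  232.80 + 13.9% × (4,860.00 − 2,400.00) = 232.80 + 13.9% × 2,460.00 = 574.74
Transit Levy: cap 110,380.00 − YTD 107,170.00 = 3,210.00 subject; 5% × 3,210.00 = 160.50
Total: 574.74 + 160.50 = 735.24

735.24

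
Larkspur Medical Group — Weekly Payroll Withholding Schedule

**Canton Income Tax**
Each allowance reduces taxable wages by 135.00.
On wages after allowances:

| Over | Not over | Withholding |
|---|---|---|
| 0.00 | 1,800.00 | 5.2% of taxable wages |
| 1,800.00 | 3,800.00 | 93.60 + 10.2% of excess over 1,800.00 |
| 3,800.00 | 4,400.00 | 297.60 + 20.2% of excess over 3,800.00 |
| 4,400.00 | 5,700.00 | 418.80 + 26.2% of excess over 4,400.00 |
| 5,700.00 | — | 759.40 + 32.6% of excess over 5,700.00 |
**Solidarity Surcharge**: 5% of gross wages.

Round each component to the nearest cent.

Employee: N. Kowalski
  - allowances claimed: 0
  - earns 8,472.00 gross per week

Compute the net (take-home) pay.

6,385.33

Canton Income Tax: taxable = 8,472.00
  759.40 + 32.6% × (8,472.00 − 5,700.00) = 759.40 + 32.6% × 2,772.00 = 1,663.07
Solidarity Surcharge: 5% × 8,472.00 = 423.60
Total withheld: 1,663.07 + 423.60 = 2,086.67
Net pay: 8,472.00 − 2,086.67 = 6,385.33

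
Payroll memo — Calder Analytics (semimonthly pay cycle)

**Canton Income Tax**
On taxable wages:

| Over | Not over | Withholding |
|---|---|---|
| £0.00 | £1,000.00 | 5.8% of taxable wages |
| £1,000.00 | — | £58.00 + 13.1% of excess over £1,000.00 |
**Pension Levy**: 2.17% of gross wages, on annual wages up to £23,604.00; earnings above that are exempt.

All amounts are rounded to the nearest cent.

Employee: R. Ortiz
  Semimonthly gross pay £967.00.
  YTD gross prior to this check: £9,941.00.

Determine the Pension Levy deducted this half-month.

£20.98

Pension Levy: 2.17% × £967.00 = £20.98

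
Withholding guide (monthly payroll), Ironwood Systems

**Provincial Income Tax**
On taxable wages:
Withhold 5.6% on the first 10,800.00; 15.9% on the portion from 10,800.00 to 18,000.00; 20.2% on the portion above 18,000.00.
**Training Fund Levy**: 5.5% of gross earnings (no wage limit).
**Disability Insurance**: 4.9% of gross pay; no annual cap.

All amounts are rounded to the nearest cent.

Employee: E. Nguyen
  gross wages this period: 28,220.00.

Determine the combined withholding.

6,748.92

Provincial Income Tax: taxable = 28,220.00
  1,749.60 + 20.2% × (28,220.00 − 18,000.00) = 1,749.60 + 20.2% × 10,220.00 = 3,814.04
Training Fund Levy: 5.5% × 28,220.00 = 1,552.10
Disability Insurance: 4.9% × 28,220.00 = 1,382.78
Total: 3,814.04 + 1,552.10 + 1,382.78 = 6,748.92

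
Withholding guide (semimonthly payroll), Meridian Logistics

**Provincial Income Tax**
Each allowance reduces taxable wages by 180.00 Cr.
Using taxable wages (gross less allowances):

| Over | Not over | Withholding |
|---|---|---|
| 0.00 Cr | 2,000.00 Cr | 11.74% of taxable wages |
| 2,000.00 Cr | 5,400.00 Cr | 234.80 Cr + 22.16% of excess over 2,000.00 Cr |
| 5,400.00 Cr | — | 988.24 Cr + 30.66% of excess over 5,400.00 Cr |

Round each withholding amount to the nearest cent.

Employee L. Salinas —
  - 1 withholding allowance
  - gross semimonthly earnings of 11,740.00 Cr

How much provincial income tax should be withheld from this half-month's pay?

2,876.90 Cr

Provincial Income Tax: taxable = 11,740.00 Cr − 1×180.00 Cr = 11,560.00 Cr
  988.24 Cr + 30.66% × (11,560.00 Cr − 5,400.00 Cr) = 988.24 Cr + 30.66% × 6,160.00 Cr = 2,876.90 Cr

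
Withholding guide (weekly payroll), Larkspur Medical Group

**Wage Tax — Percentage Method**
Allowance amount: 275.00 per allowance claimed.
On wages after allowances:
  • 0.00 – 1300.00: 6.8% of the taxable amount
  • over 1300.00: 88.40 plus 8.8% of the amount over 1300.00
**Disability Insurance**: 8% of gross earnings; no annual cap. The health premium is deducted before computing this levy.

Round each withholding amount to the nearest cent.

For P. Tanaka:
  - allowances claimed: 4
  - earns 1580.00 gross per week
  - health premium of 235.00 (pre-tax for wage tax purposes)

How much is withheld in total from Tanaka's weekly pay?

Wage Tax: taxable = 1580.00 − 235.00 − 4×275.00 = 245.00
  6.8% × 245.00 = 16.66
Disability Insurance: 8% × 1345.00 = 107.60
Total: 16.66 + 107.60 = 124.26

124.26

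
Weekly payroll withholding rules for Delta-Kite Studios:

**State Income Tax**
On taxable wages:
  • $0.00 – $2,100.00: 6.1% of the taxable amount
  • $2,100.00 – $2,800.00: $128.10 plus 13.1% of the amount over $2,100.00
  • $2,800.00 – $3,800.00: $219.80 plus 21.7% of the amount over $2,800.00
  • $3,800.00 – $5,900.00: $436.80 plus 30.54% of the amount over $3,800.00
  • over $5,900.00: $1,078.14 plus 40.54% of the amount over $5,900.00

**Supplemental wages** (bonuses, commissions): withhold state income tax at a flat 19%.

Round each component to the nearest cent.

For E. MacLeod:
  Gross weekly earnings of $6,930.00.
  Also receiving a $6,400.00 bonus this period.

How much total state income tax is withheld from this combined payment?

$2,711.70

State Income Tax: taxable = $6,930.00
  $1,078.14 + 40.54% × ($6,930.00 − $5,900.00) = $1,078.14 + 40.54% × $1,030.00 = $1,495.70
Supplemental (19% flat on bonus): 19% × $6,400.00 = $1,216.00
Total state income tax: $1,495.70 + $1,216.00 = $2,711.70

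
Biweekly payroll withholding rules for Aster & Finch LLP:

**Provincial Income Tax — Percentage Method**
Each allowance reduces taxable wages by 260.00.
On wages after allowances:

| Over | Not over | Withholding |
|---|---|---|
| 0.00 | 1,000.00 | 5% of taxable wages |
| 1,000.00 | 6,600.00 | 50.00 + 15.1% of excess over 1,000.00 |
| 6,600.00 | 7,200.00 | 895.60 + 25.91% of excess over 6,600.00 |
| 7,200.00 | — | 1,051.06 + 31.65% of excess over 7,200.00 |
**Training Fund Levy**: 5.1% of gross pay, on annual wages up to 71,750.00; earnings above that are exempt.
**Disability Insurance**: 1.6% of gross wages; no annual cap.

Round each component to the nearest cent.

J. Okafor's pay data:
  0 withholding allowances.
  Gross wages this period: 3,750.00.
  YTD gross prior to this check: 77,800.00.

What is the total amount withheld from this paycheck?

525.25

Provincial Income Tax: taxable = 3,750.00
  50.00 + 15.1% × (3,750.00 − 1,000.00) = 50.00 + 15.1% × 2,750.00 = 465.25
Training Fund Levy: YTD 77,800.00 ≥ cap 71,750.00 → 0.00
Disability Insurance: 1.6% × 3,750.00 = 60.00
Total: 465.25 + 0.00 + 60.00 = 525.25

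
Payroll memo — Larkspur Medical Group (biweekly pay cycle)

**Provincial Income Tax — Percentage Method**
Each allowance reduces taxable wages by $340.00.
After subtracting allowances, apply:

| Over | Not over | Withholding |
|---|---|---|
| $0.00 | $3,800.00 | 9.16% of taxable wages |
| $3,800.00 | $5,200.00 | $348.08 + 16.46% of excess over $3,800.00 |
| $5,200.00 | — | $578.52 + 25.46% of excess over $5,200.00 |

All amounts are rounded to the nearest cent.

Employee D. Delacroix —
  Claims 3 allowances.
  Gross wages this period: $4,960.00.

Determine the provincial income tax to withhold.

$371.12

Provincial Income Tax: taxable = $4,960.00 − 3×$340.00 = $3,940.00
  $348.08 + 16.46% × ($3,940.00 − $3,800.00) = $348.08 + 16.46% × $140.00 = $371.12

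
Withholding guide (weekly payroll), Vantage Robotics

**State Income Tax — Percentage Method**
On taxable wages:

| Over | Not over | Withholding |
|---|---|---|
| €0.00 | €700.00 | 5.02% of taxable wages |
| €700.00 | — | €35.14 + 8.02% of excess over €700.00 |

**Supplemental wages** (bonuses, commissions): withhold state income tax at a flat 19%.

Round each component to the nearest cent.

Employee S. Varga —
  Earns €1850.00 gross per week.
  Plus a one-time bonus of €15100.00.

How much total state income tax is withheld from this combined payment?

State Income Tax: taxable = €1850.00
  €35.14 + 8.02% × (€1850.00 − €700.00) = €35.14 + 8.02% × €1150.00 = €127.37
Supplemental (19% flat on bonus): 19% × €15100.00 = €2869.00
Total state income tax: €127.37 + €2869.00 = €2996.37

€2996.37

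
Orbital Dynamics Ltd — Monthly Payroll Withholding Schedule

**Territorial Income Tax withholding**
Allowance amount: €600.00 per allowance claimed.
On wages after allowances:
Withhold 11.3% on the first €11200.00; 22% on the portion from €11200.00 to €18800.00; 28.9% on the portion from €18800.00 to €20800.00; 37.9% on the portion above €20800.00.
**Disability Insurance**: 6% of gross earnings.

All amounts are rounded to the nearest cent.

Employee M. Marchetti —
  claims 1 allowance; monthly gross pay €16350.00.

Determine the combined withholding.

€3247.60

Territorial Income Tax: taxable = €16350.00 − 1×€600.00 = €15750.00
  €1265.60 + 22% × (€15750.00 − €11200.00) = €1265.60 + 22% × €4550.00 = €2266.60
Disability Insurance: 6% × €16350.00 = €981.00
Total: €2266.60 + €981.00 = €3247.60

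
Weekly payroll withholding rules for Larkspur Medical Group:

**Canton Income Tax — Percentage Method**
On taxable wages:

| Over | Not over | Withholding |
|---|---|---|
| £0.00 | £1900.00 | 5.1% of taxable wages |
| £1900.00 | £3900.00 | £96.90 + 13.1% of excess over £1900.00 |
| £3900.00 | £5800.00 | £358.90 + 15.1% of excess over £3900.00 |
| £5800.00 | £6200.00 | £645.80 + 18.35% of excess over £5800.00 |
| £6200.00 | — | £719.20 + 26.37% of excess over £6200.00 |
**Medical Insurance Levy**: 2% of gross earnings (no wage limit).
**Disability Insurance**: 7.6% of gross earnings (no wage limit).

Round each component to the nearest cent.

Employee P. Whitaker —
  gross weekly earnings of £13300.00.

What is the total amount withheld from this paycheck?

£3868.27

Canton Income Tax: taxable = £13300.00
  £719.20 + 26.37% × (£13300.00 − £6200.00) = £719.20 + 26.37% × £7100.00 = £2591.47
Medical Insurance Levy: 2% × £13300.00 = £266.00
Disability Insurance: 7.6% × £13300.00 = £1010.80
Total: £2591.47 + £266.00 + £1010.80 = £3868.27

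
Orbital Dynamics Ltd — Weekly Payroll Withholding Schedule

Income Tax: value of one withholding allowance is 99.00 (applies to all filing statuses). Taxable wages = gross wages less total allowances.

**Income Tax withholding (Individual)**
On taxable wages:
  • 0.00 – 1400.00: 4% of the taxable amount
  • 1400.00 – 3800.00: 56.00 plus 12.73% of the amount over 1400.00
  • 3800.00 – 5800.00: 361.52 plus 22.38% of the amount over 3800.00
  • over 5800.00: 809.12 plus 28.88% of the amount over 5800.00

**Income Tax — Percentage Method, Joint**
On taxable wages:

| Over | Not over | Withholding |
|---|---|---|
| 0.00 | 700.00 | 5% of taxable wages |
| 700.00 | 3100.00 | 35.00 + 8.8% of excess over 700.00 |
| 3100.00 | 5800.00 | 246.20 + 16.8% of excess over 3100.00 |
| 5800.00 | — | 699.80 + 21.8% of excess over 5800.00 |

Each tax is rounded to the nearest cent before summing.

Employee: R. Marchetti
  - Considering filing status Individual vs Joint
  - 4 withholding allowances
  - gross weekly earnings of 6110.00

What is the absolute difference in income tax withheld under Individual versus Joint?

104.52

Income Tax (Individual): taxable = 6110.00 − 4×99.00 = 5714.00
  361.52 + 22.38% × (5714.00 − 3800.00) = 361.52 + 22.38% × 1914.00 = 789.87
Income Tax (Joint): taxable = 6110.00 − 4×99.00 = 5714.00
  246.20 + 16.8% × (5714.00 − 3100.00) = 246.20 + 16.8% × 2614.00 = 685.35
Difference: |789.87 − 685.35| = 104.52 (higher under Individual)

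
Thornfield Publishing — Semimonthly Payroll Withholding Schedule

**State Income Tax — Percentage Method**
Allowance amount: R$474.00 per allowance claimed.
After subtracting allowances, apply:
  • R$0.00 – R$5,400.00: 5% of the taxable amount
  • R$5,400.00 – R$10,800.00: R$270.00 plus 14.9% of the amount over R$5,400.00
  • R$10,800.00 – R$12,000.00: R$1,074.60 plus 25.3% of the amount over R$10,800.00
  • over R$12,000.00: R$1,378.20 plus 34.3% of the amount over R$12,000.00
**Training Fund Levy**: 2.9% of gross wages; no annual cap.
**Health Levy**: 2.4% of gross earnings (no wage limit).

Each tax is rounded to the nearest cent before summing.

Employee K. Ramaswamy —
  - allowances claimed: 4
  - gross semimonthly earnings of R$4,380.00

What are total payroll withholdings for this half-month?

R$356.34

State Income Tax: taxable = R$4,380.00 − 4×R$474.00 = R$2,484.00
  5% × R$2,484.00 = R$124.20
Training Fund Levy: 2.9% × R$4,380.00 = R$127.02
Health Levy: 2.4% × R$4,380.00 = R$105.12
Total: R$124.20 + R$127.02 + R$105.12 = R$356.34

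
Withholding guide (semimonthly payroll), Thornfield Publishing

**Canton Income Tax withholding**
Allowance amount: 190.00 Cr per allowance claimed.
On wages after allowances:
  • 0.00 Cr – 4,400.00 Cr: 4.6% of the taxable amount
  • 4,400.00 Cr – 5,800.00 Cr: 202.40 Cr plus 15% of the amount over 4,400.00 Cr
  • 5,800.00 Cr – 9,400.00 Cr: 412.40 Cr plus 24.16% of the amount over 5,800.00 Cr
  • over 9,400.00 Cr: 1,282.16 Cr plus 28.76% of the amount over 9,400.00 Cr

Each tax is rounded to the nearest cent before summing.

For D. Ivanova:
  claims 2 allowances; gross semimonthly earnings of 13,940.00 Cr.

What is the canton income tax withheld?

2,478.58 Cr

Canton Income Tax: taxable = 13,940.00 Cr − 2×190.00 Cr = 13,560.00 Cr
  1,282.16 Cr + 28.76% × (13,560.00 Cr − 9,400.00 Cr) = 1,282.16 Cr + 28.76% × 4,160.00 Cr = 2,478.58 Cr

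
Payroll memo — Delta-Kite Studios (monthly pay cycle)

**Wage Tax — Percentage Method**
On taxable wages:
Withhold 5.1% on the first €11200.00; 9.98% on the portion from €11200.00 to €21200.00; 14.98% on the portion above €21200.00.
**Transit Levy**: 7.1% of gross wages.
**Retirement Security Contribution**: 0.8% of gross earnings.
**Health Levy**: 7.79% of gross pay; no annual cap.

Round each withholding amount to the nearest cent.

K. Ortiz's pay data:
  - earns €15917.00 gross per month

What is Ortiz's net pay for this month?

€12377.66

Wage Tax: taxable = €15917.00
  €571.20 + 9.98% × (€15917.00 − €11200.00) = €571.20 + 9.98% × €4717.00 = €1041.96
Transit Levy: 7.1% × €15917.00 = €1130.11
Retirement Security Contribution: 0.8% × €15917.00 = €127.34
Health Levy: 7.79% × €15917.00 = €1239.93
Total withheld: €1041.96 + €1130.11 + €127.34 + €1239.93 = €3539.34
Net pay: €15917.00 − €3539.34 = €12377.66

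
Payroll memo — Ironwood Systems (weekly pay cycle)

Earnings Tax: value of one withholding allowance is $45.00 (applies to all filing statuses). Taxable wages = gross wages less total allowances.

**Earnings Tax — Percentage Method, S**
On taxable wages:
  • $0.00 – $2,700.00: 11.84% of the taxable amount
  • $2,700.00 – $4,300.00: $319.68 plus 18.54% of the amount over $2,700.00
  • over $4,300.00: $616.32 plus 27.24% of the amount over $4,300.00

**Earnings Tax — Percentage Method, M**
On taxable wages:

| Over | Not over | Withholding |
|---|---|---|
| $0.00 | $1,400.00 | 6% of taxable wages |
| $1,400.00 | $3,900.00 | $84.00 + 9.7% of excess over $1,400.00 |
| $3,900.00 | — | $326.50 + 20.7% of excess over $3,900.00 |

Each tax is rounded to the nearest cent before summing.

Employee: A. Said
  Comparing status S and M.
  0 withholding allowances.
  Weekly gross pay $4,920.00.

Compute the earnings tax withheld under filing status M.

$537.64

Earnings Tax (M): taxable = $4,920.00
  $326.50 + 20.7% × ($4,920.00 − $3,900.00) = $326.50 + 20.7% × $1,020.00 = $537.64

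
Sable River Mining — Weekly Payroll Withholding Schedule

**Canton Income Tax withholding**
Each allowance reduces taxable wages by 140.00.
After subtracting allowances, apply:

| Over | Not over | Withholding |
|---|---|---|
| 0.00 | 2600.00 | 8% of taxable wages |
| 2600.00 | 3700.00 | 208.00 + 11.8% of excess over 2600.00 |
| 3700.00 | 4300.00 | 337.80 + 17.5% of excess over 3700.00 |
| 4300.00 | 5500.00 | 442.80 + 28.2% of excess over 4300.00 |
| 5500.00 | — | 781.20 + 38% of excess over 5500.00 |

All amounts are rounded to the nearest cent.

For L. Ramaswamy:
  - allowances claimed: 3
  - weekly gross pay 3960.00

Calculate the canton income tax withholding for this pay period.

318.92

Canton Income Tax: taxable = 3960.00 − 3×140.00 = 3540.00
  208.00 + 11.8% × (3540.00 − 2600.00) = 208.00 + 11.8% × 940.00 = 318.92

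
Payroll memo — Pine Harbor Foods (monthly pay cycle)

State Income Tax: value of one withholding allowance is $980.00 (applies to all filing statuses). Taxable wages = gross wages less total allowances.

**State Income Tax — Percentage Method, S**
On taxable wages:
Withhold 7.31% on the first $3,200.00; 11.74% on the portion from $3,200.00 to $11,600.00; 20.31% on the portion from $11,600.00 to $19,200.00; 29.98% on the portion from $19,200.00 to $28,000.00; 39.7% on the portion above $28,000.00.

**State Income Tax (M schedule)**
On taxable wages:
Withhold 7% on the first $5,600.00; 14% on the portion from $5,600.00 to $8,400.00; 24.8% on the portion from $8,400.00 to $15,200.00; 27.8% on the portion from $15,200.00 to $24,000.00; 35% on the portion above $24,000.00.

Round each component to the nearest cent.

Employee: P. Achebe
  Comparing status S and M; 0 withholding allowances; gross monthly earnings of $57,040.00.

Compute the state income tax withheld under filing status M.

$16,480.80

State Income Tax (M): taxable = $57,040.00
  $4,916.80 + 35% × ($57,040.00 − $24,000.00) = $4,916.80 + 35% × $33,040.00 = $16,480.80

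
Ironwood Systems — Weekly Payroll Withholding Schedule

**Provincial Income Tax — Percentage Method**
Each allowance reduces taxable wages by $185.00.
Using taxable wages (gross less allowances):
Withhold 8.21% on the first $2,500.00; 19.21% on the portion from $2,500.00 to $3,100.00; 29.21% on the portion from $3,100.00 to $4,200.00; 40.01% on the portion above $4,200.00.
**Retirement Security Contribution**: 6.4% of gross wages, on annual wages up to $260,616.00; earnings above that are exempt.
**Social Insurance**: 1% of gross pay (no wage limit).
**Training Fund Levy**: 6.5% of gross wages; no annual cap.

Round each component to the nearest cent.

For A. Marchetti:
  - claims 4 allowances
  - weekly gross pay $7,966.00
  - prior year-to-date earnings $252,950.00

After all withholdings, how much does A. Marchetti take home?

$5,025.41

Provincial Income Tax: taxable = $7,966.00 − 4×$185.00 = $7,226.00
  $641.82 + 40.01% × ($7,226.00 − $4,200.00) = $641.82 + 40.01% × $3,026.00 = $1,852.52
Retirement Security Contribution: cap $260,616.00 − YTD $252,950.00 = $7,666.00 subject; 6.4% × $7,666.00 = $490.62
Social Insurance: 1% × $7,966.00 = $79.66
Training Fund Levy: 6.5% × $7,966.00 = $517.79
Total withheld: $1,852.52 + $490.62 + $79.66 + $517.79 = $2,940.59
Net pay: $7,966.00 − $2,940.59 = $5,025.41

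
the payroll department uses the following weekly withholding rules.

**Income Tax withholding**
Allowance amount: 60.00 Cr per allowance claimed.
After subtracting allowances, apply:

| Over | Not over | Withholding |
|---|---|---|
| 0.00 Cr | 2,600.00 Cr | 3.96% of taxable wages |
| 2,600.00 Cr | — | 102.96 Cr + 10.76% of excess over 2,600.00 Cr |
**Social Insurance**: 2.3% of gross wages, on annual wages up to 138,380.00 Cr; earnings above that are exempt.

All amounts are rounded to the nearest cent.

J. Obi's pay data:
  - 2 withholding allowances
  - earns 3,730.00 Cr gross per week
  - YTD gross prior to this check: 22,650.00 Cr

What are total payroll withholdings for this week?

297.43 Cr

Income Tax: taxable = 3,730.00 Cr − 2×60.00 Cr = 3,610.00 Cr
  102.96 Cr + 10.76% × (3,610.00 Cr − 2,600.00 Cr) = 102.96 Cr + 10.76% × 1,010.00 Cr = 211.64 Cr
Social Insurance: 2.3% × 3,730.00 Cr = 85.79 Cr
Total: 211.64 Cr + 85.79 Cr = 297.43 Cr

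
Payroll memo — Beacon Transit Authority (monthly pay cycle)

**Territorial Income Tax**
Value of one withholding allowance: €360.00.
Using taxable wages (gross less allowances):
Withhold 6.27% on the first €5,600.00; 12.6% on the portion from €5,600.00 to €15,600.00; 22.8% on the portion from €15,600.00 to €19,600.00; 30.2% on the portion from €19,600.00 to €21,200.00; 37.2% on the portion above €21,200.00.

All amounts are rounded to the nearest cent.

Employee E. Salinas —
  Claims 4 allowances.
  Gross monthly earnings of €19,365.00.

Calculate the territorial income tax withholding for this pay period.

Territorial Income Tax: taxable = €19,365.00 − 4×€360.00 = €17,925.00
  €1,611.12 + 22.8% × (€17,925.00 − €15,600.00) = €1,611.12 + 22.8% × €2,325.00 = €2,141.22

€2,141.22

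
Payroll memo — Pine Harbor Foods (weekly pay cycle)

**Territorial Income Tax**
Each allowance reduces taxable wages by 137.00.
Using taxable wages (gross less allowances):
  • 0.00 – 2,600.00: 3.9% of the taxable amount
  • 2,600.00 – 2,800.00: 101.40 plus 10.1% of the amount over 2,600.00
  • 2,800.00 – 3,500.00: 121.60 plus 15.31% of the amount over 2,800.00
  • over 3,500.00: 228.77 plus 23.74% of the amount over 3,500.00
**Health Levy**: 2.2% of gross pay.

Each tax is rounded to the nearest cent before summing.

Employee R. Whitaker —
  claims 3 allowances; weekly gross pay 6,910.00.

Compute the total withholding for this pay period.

Territorial Income Tax: taxable = 6,910.00 − 3×137.00 = 6,499.00
  228.77 + 23.74% × (6,499.00 − 3,500.00) = 228.77 + 23.74% × 2,999.00 = 940.73
Health Levy: 2.2% × 6,910.00 = 152.02
Total: 940.73 + 152.02 = 1,092.75

1,092.75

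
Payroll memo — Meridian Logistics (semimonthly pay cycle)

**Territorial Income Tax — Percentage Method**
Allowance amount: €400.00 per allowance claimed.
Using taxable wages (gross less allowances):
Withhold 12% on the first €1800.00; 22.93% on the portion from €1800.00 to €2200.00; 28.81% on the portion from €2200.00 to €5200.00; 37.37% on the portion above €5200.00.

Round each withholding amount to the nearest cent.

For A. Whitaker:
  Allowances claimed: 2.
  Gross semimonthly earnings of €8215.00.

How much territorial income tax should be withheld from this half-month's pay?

€1999.77

Territorial Income Tax: taxable = €8215.00 − 2×€400.00 = €7415.00
  €1172.02 + 37.37% × (€7415.00 − €5200.00) = €1172.02 + 37.37% × €2215.00 = €1999.77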